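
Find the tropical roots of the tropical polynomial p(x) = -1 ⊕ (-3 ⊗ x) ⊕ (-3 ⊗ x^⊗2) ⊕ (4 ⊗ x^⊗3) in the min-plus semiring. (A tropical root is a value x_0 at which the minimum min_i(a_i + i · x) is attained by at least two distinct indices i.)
Roots: {-7, 0, 2}

Each tropical root is a break point of the lower envelope of the lines y = a_i + i · x (there are 4 lines, with slopes 0, 1, ..., 3). Only the lines that attain the minimum somewhere contribute to roots; other lines are dominated. Here the surviving (envelope) indices are i = 3, i = 2, i = 1, i = 0.
Intersections between consecutive envelope lines give the roots: for adjacent envelope indices i < j the intersection is x = (a_i − a_j) / (j − i). Reading off the sorted break points: {-7, 0, 2}.
Verification: at each break x_0, at least two indices attain the minimum of min_i(a_i + i · x_0).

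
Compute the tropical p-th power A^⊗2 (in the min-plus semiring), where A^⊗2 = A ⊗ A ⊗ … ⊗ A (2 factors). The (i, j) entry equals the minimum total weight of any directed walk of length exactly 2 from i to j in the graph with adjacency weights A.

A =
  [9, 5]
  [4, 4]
A^⊗2 =
  [9, 9]
  [8, 8]

Each entry (A^⊗2)_ij equals the minimum over all length-2 walks i = v_0 → v_1 → … → v_2 = j of Σ_t A[v_t][v_{t+1}]. For example, for (i, j) = (0, 1) we minimise over 2 possible intermediate vertex sequences; the minimum is 9, attained along the walk 0 → 1 → 1.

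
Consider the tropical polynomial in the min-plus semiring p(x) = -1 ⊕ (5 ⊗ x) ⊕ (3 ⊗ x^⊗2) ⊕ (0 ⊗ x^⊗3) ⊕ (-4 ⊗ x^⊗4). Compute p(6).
p(6) = -1

A tropical monomial a ⊗ x^⊗i evaluates to a + i · x. Evaluating each term at x = 6:
  Term 0 contributes -1 + 0 · 6 = -1
  Term 1 contributes 5 + 1 · 6 = 11
  Term 2 contributes 3 + 2 · 6 = 15
  Term 3 contributes 0 + 3 · 6 = 18
  Term 4 contributes -4 + 4 · 6 = 20
p(6) = ⊕ of these = min[-1, 11, 15, 18, 20] = -1.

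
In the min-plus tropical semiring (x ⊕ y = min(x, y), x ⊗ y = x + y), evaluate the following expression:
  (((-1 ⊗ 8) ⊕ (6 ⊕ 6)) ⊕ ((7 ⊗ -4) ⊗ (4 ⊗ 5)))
(((-1 ⊗ 8) ⊕ (6 ⊕ 6)) ⊕ ((7 ⊗ -4) ⊗ (4 ⊗ 5))) = 6

Expand innermost to outermost. Recall ⊕ takes the minimum of its arguments and ⊗ takes their sum. Working out the expression (((-1 ⊗ 8) ⊕ (6 ⊕ 6)) ⊕ ((7 ⊗ -4) ⊗ (4 ⊗ 5))) gives 6.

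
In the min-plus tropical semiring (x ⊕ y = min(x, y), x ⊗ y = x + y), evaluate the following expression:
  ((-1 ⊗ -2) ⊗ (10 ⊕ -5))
((-1 ⊗ -2) ⊗ (10 ⊕ -5)) = -8

Expand innermost to outermost. Recall ⊕ takes the minimum of its arguments and ⊗ takes their sum. Working out the expression ((-1 ⊗ -2) ⊗ (10 ⊕ -5)) gives -8.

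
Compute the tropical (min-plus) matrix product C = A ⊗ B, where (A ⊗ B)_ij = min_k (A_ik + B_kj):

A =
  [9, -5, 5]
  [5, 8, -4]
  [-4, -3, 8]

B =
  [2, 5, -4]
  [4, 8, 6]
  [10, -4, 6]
A ⊗ B =
  [-1, 1, 1]
  [6, -8, 1]
  [-2, 1, -8]

Apply the min-plus product entry-by-entry:
  C[0][0] = min over k of (A[0][0] + B[0][0] = 9 + 2 = 11, A[0][1] + B[1][0] = -5 + 4 = -1, A[0][2] + B[2][0] = 5 + 10 = 15) = -1 (attained at k = 1)
  C[0][1] = min over k of (A[0][0] + B[0][1] = 9 + 5 = 14, A[0][1] + B[1][1] = -5 + 8 = 3, A[0][2] + B[2][1] = 5 + -4 = 1) = 1 (attained at k = 2)
  C[0][2] = min over k of (A[0][0] + B[0][2] = 9 + -4 = 5, A[0][1] + B[1][2] = -5 + 6 = 1, A[0][2] + B[2][2] = 5 + 6 = 11) = 1 (attained at k = 1)
  C[1][0] = min over k of (A[1][0] + B[0][0] = 5 + 2 = 7, A[1][1] + B[1][0] = 8 + 4 = 12, A[1][2] + B[2][0] = -4 + 10 = 6) = 6 (attained at k = 2)
  C[1][1] = min over k of (A[1][0] + B[0][1] = 5 + 5 = 10, A[1][1] + B[1][1] = 8 + 8 = 16, A[1][2] + B[2][1] = -4 + -4 = -8) = -8 (attained at k = 2)
  C[1][2] = min over k of (A[1][0] + B[0][2] = 5 + -4 = 1, A[1][1] + B[1][2] = 8 + 6 = 14, A[1][2] + B[2][2] = -4 + 6 = 2) = 1 (attained at k = 0)
  C[2][0] = min over k of (A[2][0] + B[0][0] = -4 + 2 = -2, A[2][1] + B[1][0] = -3 + 4 = 1, A[2][2] + B[2][0] = 8 + 10 = 18) = -2 (attained at k = 0)
  C[2][1] = min over k of (A[2][0] + B[0][1] = -4 + 5 = 1, A[2][1] + B[1][1] = -3 + 8 = 5, A[2][2] + B[2][1] = 8 + -4 = 4) = 1 (attained at k = 0)
  C[2][2] = min over k of (A[2][0] + B[0][2] = -4 + -4 = -8, A[2][1] + B[1][2] = -3 + 6 = 3, A[2][2] + B[2][2] = 8 + 6 = 14) = -8 (attained at k = 0)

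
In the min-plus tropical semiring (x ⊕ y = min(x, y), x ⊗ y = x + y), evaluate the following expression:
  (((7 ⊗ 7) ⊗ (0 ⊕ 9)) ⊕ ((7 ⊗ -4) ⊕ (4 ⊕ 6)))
(((7 ⊗ 7) ⊗ (0 ⊕ 9)) ⊕ ((7 ⊗ -4) ⊕ (4 ⊕ 6))) = 3

Expand innermost to outermost. Recall ⊕ takes the minimum of its arguments and ⊗ takes their sum. Working out the expression (((7 ⊗ 7) ⊗ (0 ⊕ 9)) ⊕ ((7 ⊗ -4) ⊕ (4 ⊕ 6))) gives 3.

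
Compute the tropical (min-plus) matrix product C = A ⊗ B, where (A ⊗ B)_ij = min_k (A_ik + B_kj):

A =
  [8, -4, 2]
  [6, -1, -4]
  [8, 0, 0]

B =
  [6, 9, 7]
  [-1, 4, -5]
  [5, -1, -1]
A ⊗ B =
  [-5, 0, -9]
  [-2, -5, -6]
  [-1, -1, -5]

Apply the min-plus product entry-by-entry:
  C[0][0] = min over k of (A[0][0] + B[0][0] = 8 + 6 = 14, A[0][1] + B[1][0] = -4 + -1 = -5, A[0][2] + B[2][0] = 2 + 5 = 7) = -5 (attained at k = 1)
  C[0][1] = min over k of (A[0][0] + B[0][1] = 8 + 9 = 17, A[0][1] + B[1][1] = -4 + 4 = 0, A[0][2] + B[2][1] = 2 + -1 = 1) = 0 (attained at k = 1)
  C[0][2] = min over k of (A[0][0] + B[0][2] = 8 + 7 = 15, A[0][1] + B[1][2] = -4 + -5 = -9, A[0][2] + B[2][2] = 2 + -1 = 1) = -9 (attained at k = 1)
  C[1][0] = min over k of (A[1][0] + B[0][0] = 6 + 6 = 12, A[1][1] + B[1][0] = -1 + -1 = -2, A[1][2] + B[2][0] = -4 + 5 = 1) = -2 (attained at k = 1)
  C[1][1] = min over k of (A[1][0] + B[0][1] = 6 + 9 = 15, A[1][1] + B[1][1] = -1 + 4 = 3, A[1][2] + B[2][1] = -4 + -1 = -5) = -5 (attained at k = 2)
  C[1][2] = min over k of (A[1][0] + B[0][2] = 6 + 7 = 13, A[1][1] + B[1][2] = -1 + -5 = -6, A[1][2] + B[2][2] = -4 + -1 = -5) = -6 (attained at k = 1)
  C[2][0] = min over k of (A[2][0] + B[0][0] = 8 + 6 = 14, A[2][1] + B[1][0] = 0 + -1 = -1, A[2][2] + B[2][0] = 0 + 5 = 5) = -1 (attained at k = 1)
  C[2][1] = min over k of (A[2][0] + B[0][1] = 8 + 9 = 17, A[2][1] + B[1][1] = 0 + 4 = 4, A[2][2] + B[2][1] = 0 + -1 = -1) = -1 (attained at k = 2)
  C[2][2] = min over k of (A[2][0] + B[0][2] = 8 + 7 = 15, A[2][1] + B[1][2] = 0 + -5 = -5, A[2][2] + B[2][2] = 0 + -1 = -1) = -5 (attained at k = 1)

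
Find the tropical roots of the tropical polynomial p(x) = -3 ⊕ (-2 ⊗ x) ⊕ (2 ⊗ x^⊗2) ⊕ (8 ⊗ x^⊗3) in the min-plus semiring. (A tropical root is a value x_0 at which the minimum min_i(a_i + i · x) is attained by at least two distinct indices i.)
Roots: {-6, -4, -1}

Each tropical root is a break point of the lower envelope of the lines y = a_i + i · x (there are 4 lines, with slopes 0, 1, ..., 3). Only the lines that attain the minimum somewhere contribute to roots; other lines are dominated. Here the surviving (envelope) indices are i = 3, i = 2, i = 1, i = 0.
Intersections between consecutive envelope lines give the roots: for adjacent envelope indices i < j the intersection is x = (a_i − a_j) / (j − i). Reading off the sorted break points: {-6, -4, -1}.
Verification: at each break x_0, at least two indices attain the minimum of min_i(a_i + i · x_0).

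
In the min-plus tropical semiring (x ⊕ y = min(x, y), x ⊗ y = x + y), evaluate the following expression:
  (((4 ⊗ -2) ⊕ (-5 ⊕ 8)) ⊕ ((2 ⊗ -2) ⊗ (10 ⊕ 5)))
(((4 ⊗ -2) ⊕ (-5 ⊕ 8)) ⊕ ((2 ⊗ -2) ⊗ (10 ⊕ 5))) = -5

Expand innermost to outermost. Recall ⊕ takes the minimum of its arguments and ⊗ takes their sum. Working out the expression (((4 ⊗ -2) ⊕ (-5 ⊕ 8)) ⊕ ((2 ⊗ -2) ⊗ (10 ⊕ 5))) gives -5.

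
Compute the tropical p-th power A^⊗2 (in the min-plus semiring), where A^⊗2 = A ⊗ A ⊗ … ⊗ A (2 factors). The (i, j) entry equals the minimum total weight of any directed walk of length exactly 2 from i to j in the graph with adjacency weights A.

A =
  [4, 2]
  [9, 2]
A^⊗2 =
  [8, 4]
  [11, 4]

Each entry (A^⊗2)_ij equals the minimum over all length-2 walks i = v_0 → v_1 → … → v_2 = j of Σ_t A[v_t][v_{t+1}]. For example, for (i, j) = (0, 1) we minimise over 2 possible intermediate vertex sequences; the minimum is 4, attained along the walk 0 → 1 → 1.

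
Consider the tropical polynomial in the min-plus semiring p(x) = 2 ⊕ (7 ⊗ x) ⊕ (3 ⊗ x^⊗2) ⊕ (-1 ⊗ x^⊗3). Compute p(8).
p(8) = 2

A tropical monomial a ⊗ x^⊗i evaluates to a + i · x. Evaluating each term at x = 8:
  Term 0 contributes 2 + 0 · 8 = 2
  Term 1 contributes 7 + 1 · 8 = 15
  Term 2 contributes 3 + 2 · 8 = 19
  Term 3 contributes -1 + 3 · 8 = 23
p(8) = ⊕ of these = min[2, 15, 19, 23] = 2.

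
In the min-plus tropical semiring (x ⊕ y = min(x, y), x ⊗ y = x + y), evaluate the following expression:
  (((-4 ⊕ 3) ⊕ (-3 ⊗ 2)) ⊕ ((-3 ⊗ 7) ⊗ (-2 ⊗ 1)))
(((-4 ⊕ 3) ⊕ (-3 ⊗ 2)) ⊕ ((-3 ⊗ 7) ⊗ (-2 ⊗ 1))) = -4

Expand innermost to outermost. Recall ⊕ takes the minimum of its arguments and ⊗ takes their sum. Working out the expression (((-4 ⊕ 3) ⊕ (-3 ⊗ 2)) ⊕ ((-3 ⊗ 7) ⊗ (-2 ⊗ 1))) gives -4.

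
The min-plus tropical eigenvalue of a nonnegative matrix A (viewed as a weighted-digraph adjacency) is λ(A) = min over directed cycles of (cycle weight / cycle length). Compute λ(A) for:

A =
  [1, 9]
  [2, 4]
λ(A) = 1

Enumerate directed cycles and compute their means (weight / length). Sample:
  cycle 0 → 0: weight = 1, length = 1, mean = 1/1 ≈ 1.000
  cycle 1 → 1: weight = 4, length = 1, mean = 4/1 ≈ 4.000
  cycle 0 → 1 → 0: weight = 11, length = 2, mean = 11/2 ≈ 5.500
  cycle 1 → 0 → 1: weight = 11, length = 2, mean = 11/2 ≈ 5.500
Minimum mean = 1.000, attained e.g. along the cycle 0 → 0 with weight 1 and length 1. So λ(A) = 1/1 = 1.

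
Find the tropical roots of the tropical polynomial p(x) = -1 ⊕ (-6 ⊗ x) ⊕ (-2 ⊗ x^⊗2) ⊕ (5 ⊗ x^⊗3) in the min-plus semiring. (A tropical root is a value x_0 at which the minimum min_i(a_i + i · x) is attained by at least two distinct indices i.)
Roots: {-7, -4, 5}

Each tropical root is a break point of the lower envelope of the lines y = a_i + i · x (there are 4 lines, with slopes 0, 1, ..., 3). Only the lines that attain the minimum somewhere contribute to roots; other lines are dominated. Here the surviving (envelope) indices are i = 3, i = 2, i = 1, i = 0.
Intersections between consecutive envelope lines give the roots: for adjacent envelope indices i < j the intersection is x = (a_i − a_j) / (j − i). Reading off the sorted break points: {-7, -4, 5}.
Verification: at each break x_0, at least two indices attain the minimum of min_i(a_i + i · x_0).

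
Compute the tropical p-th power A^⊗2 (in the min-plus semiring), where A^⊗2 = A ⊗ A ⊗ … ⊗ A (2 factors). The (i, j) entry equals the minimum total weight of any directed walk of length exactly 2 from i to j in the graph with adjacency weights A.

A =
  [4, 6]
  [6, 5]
A^⊗2 =
  [8, 10]
  [10, 10]

Each entry (A^⊗2)_ij equals the minimum over all length-2 walks i = v_0 → v_1 → … → v_2 = j of Σ_t A[v_t][v_{t+1}]. For example, for (i, j) = (0, 1) we minimise over 2 possible intermediate vertex sequences; the minimum is 10, attained along the walk 0 → 0 → 1.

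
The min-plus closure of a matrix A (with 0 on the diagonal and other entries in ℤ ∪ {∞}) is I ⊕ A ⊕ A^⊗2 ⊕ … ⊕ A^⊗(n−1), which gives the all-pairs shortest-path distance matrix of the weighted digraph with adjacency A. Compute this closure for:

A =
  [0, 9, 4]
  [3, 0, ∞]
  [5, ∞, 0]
Closure =
  [0, 9, 4]
  [3, 0, 7]
  [5, 14, 0]

This is the Floyd-Warshall all-pairs shortest-path computation. For each intermediate vertex k = 0, 1, …, 2, update dist[i][j] ← min(dist[i][j], dist[i][k] + dist[k][j]). The final matrix gives, for each (i, j), the minimum total weight of any directed path from i to j (possibly empty when i = j).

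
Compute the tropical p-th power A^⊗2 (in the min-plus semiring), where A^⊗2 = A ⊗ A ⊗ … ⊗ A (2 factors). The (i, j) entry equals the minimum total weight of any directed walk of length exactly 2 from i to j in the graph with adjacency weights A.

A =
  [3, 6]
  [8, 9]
A^⊗2 =
  [6, 9]
  [11, 14]

Each entry (A^⊗2)_ij equals the minimum over all length-2 walks i = v_0 → v_1 → … → v_2 = j of Σ_t A[v_t][v_{t+1}]. For example, for (i, j) = (0, 1) we minimise over 2 possible intermediate vertex sequences; the minimum is 9, attained along the walk 0 → 0 → 1.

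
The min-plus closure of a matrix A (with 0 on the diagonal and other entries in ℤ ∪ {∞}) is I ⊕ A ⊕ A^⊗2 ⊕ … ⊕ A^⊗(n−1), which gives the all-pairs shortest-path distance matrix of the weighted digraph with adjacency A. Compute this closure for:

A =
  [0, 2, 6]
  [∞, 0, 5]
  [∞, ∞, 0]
Closure =
  [0, 2, 6]
  [∞, 0, 5]
  [∞, ∞, 0]

This is the Floyd-Warshall all-pairs shortest-path computation. For each intermediate vertex k = 0, 1, …, 2, update dist[i][j] ← min(dist[i][j], dist[i][k] + dist[k][j]). The final matrix gives, for each (i, j), the minimum total weight of any directed path from i to j (possibly empty when i = j).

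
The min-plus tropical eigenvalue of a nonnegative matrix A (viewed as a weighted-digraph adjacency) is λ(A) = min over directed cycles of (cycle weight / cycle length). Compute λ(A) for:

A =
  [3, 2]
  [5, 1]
λ(A) = 1

Enumerate directed cycles and compute their means (weight / length). Sample:
  cycle 0 → 0: weight = 3, length = 1, mean = 3/1 ≈ 3.000
  cycle 1 → 1: weight = 1, length = 1, mean = 1/1 ≈ 1.000
  cycle 0 → 1 → 0: weight = 7, length = 2, mean = 7/2 ≈ 3.500
  cycle 1 → 0 → 1: weight = 7, length = 2, mean = 7/2 ≈ 3.500
Minimum mean = 1.000, attained e.g. along the cycle 1 → 1 with weight 1 and length 1. So λ(A) = 1/1 = 1.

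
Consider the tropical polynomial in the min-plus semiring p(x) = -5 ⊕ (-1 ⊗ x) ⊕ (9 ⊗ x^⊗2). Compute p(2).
p(2) = -5

A tropical monomial a ⊗ x^⊗i evaluates to a + i · x. Evaluating each term at x = 2:
  Term 0 contributes -5 + 0 · 2 = -5
  Term 1 contributes -1 + 1 · 2 = 1
  Term 2 contributes 9 + 2 · 2 = 13
p(2) = ⊕ of these = min[-5, 1, 13] = -5.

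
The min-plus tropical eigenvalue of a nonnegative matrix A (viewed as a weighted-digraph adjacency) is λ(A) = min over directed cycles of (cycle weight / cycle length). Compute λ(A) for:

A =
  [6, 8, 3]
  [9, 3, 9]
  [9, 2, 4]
λ(A) = 3

Enumerate directed cycles and compute their means (weight / length). Sample:
  cycle 0 → 0: weight = 6, length = 1, mean = 6/1 ≈ 6.000
  cycle 1 → 1: weight = 3, length = 1, mean = 3/1 ≈ 3.000
  cycle 2 → 2: weight = 4, length = 1, mean = 4/1 ≈ 4.000
  cycle 0 → 1 → 0: weight = 17, length = 2, mean = 17/2 ≈ 8.500
  cycle 0 → 2 → 0: weight = 12, length = 2, mean = 12/2 ≈ 6.000
  cycle 1 → 0 → 1: weight = 17, length = 2, mean = 17/2 ≈ 8.500
Minimum mean = 3.000, attained e.g. along the cycle 1 → 1 with weight 3 and length 1. So λ(A) = 3/1 = 3.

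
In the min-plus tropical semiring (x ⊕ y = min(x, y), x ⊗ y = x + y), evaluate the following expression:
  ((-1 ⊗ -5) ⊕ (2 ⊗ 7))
((-1 ⊗ -5) ⊕ (2 ⊗ 7)) = -6

Expand innermost to outermost. Recall ⊕ takes the minimum of its arguments and ⊗ takes their sum. Working out the expression ((-1 ⊗ -5) ⊕ (2 ⊗ 7)) gives -6.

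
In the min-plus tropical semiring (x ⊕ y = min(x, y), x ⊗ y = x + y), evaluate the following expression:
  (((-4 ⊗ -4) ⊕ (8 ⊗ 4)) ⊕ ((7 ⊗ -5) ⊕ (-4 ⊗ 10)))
(((-4 ⊗ -4) ⊕ (8 ⊗ 4)) ⊕ ((7 ⊗ -5) ⊕ (-4 ⊗ 10))) = -8

Expand innermost to outermost. Recall ⊕ takes the minimum of its arguments and ⊗ takes their sum. Working out the expression (((-4 ⊗ -4) ⊕ (8 ⊗ 4)) ⊕ ((7 ⊗ -5) ⊕ (-4 ⊗ 10))) gives -8.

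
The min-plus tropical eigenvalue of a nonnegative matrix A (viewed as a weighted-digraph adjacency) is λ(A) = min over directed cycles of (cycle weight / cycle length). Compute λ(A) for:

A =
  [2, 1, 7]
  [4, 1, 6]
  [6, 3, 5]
λ(A) = 1

Enumerate directed cycles and compute their means (weight / length). Sample:
  cycle 0 → 0: weight = 2, length = 1, mean = 2/1 ≈ 2.000
  cycle 1 → 1: weight = 1, length = 1, mean = 1/1 ≈ 1.000
  cycle 2 → 2: weight = 5, length = 1, mean = 5/1 ≈ 5.000
  cycle 0 → 1 → 0: weight = 5, length = 2, mean = 5/2 ≈ 2.500
  cycle 0 → 2 → 0: weight = 13, length = 2, mean = 13/2 ≈ 6.500
  cycle 1 → 0 → 1: weight = 5, length = 2, mean = 5/2 ≈ 2.500
Minimum mean = 1.000, attained e.g. along the cycle 1 → 1 with weight 1 and length 1. So λ(A) = 1/1 = 1.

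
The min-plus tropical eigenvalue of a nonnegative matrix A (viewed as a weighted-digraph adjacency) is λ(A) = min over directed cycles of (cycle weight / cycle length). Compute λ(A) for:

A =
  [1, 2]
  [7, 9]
λ(A) = 1

Enumerate directed cycles and compute their means (weight / length). Sample:
  cycle 0 → 0: weight = 1, length = 1, mean = 1/1 ≈ 1.000
  cycle 1 → 1: weight = 9, length = 1, mean = 9/1 ≈ 9.000
  cycle 0 → 1 → 0: weight = 9, length = 2, mean = 9/2 ≈ 4.500
  cycle 1 → 0 → 1: weight = 9, length = 2, mean = 9/2 ≈ 4.500
Minimum mean = 1.000, attained e.g. along the cycle 0 → 0 with weight 1 and length 1. So λ(A) = 1/1 = 1.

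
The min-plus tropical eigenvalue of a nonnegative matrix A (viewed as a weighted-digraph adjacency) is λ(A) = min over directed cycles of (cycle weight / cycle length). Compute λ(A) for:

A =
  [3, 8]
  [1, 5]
λ(A) = 3

Enumerate directed cycles and compute their means (weight / length). Sample:
  cycle 0 → 0: weight = 3, length = 1, mean = 3/1 ≈ 3.000
  cycle 1 → 1: weight = 5, length = 1, mean = 5/1 ≈ 5.000
  cycle 0 → 1 → 0: weight = 9, length = 2, mean = 9/2 ≈ 4.500
  cycle 1 → 0 → 1: weight = 9, length = 2, mean = 9/2 ≈ 4.500
Minimum mean = 3.000, attained e.g. along the cycle 0 → 0 with weight 3 and length 1. So λ(A) = 3/1 = 3.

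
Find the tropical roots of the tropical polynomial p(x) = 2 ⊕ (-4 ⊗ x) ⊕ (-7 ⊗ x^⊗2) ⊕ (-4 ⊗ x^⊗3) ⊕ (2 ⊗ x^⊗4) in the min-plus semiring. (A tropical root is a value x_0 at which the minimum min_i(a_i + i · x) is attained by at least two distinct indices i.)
Roots: {-6, -3, 3, 6}

Each tropical root is a break point of the lower envelope of the lines y = a_i + i · x (there are 5 lines, with slopes 0, 1, ..., 4). Only the lines that attain the minimum somewhere contribute to roots; other lines are dominated. Here the surviving (envelope) indices are i = 4, i = 3, i = 2, i = 1, i = 0.
Intersections between consecutive envelope lines give the roots: for adjacent envelope indices i < j the intersection is x = (a_i − a_j) / (j − i). Reading off the sorted break points: {-6, -3, 3, 6}.
Verification: at each break x_0, at least two indices attain the minimum of min_i(a_i + i · x_0).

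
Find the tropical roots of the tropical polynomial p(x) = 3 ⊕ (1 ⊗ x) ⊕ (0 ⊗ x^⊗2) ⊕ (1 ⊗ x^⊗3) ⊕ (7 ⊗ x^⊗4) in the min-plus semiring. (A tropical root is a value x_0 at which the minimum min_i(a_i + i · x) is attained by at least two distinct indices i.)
Roots: {-6, -1, 1, 2}

Each tropical root is a break point of the lower envelope of the lines y = a_i + i · x (there are 5 lines, with slopes 0, 1, ..., 4). Only the lines that attain the minimum somewhere contribute to roots; other lines are dominated. Here the surviving (envelope) indices are i = 4, i = 3, i = 2, i = 1, i = 0.
Intersections between consecutive envelope lines give the roots: for adjacent envelope indices i < j the intersection is x = (a_i − a_j) / (j − i). Reading off the sorted break points: {-6, -1, 1, 2}.
Verification: at each break x_0, at least two indices attain the minimum of min_i(a_i + i · x_0).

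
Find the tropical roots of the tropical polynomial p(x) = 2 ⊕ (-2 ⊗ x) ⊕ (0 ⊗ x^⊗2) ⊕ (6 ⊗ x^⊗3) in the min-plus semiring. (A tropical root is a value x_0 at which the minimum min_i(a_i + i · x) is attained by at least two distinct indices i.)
Roots: {-6, -2, 4}

Each tropical root is a break point of the lower envelope of the lines y = a_i + i · x (there are 4 lines, with slopes 0, 1, ..., 3). Only the lines that attain the minimum somewhere contribute to roots; other lines are dominated. Here the surviving (envelope) indices are i = 3, i = 2, i = 1, i = 0.
Intersections between consecutive envelope lines give the roots: for adjacent envelope indices i < j the intersection is x = (a_i − a_j) / (j − i). Reading off the sorted break points: {-6, -2, 4}.
Verification: at each break x_0, at least two indices attain the minimum of min_i(a_i + i · x_0).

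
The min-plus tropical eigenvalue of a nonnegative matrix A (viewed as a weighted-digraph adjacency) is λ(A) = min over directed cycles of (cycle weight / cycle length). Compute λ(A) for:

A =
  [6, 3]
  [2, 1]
λ(A) = 1

Enumerate directed cycles and compute their means (weight / length). Sample:
  cycle 0 → 0: weight = 6, length = 1, mean = 6/1 ≈ 6.000
  cycle 1 → 1: weight = 1, length = 1, mean = 1/1 ≈ 1.000
  cycle 0 → 1 → 0: weight = 5, length = 2, mean = 5/2 ≈ 2.500
  cycle 1 → 0 → 1: weight = 5, length = 2, mean = 5/2 ≈ 2.500
Minimum mean = 1.000, attained e.g. along the cycle 1 → 1 with weight 1 and length 1. So λ(A) = 1/1 = 1.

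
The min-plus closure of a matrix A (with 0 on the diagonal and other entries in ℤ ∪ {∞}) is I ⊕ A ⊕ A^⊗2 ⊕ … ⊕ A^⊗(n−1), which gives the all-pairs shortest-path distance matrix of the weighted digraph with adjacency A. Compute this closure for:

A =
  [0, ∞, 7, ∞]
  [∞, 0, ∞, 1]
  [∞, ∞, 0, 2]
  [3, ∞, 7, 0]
Closure =
  [0, ∞, 7, 9]
  [4, 0, 8, 1]
  [5, ∞, 0, 2]
  [3, ∞, 7, 0]

This is the Floyd-Warshall all-pairs shortest-path computation. For each intermediate vertex k = 0, 1, …, 3, update dist[i][j] ← min(dist[i][j], dist[i][k] + dist[k][j]). The final matrix gives, for each (i, j), the minimum total weight of any directed path from i to j (possibly empty when i = j).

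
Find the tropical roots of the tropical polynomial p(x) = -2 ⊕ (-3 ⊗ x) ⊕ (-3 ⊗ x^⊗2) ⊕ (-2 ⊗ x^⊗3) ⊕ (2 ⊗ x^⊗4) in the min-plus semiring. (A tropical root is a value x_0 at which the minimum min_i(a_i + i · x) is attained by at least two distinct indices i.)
Roots: {-4, -1, 0, 1}

Each tropical root is a break point of the lower envelope of the lines y = a_i + i · x (there are 5 lines, with slopes 0, 1, ..., 4). Only the lines that attain the minimum somewhere contribute to roots; other lines are dominated. Here the surviving (envelope) indices are i = 4, i = 3, i = 2, i = 1, i = 0.
Intersections between consecutive envelope lines give the roots: for adjacent envelope indices i < j the intersection is x = (a_i − a_j) / (j − i). Reading off the sorted break points: {-4, -1, 0, 1}.
Verification: at each break x_0, at least two indices attain the minimum of min_i(a_i + i · x_0).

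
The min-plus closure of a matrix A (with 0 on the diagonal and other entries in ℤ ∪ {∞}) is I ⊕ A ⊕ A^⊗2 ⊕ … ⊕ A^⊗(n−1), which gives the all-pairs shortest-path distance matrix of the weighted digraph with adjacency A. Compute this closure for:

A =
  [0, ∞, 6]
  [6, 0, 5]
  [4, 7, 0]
Closure =
  [0, 13, 6]
  [6, 0, 5]
  [4, 7, 0]

This is the Floyd-Warshall all-pairs shortest-path computation. For each intermediate vertex k = 0, 1, …, 2, update dist[i][j] ← min(dist[i][j], dist[i][k] + dist[k][j]). The final matrix gives, for each (i, j), the minimum total weight of any directed path from i to j (possibly empty when i = j).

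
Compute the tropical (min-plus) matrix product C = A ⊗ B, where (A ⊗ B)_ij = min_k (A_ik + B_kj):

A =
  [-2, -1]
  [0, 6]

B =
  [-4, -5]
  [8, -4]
A ⊗ B =
  [-6, -7]
  [-4, -5]

Apply the min-plus product entry-by-entry:
  C[0][0] = min over k of (A[0][0] + B[0][0] = -2 + -4 = -6, A[0][1] + B[1][0] = -1 + 8 = 7) = -6 (attained at k = 0)
  C[0][1] = min over k of (A[0][0] + B[0][1] = -2 + -5 = -7, A[0][1] + B[1][1] = -1 + -4 = -5) = -7 (attained at k = 0)
  C[1][0] = min over k of (A[1][0] + B[0][0] = 0 + -4 = -4, A[1][1] + B[1][0] = 6 + 8 = 14) = -4 (attained at k = 0)
  C[1][1] = min over k of (A[1][0] + B[0][1] = 0 + -5 = -5, A[1][1] + B[1][1] = 6 + -4 = 2) = -5 (attained at k = 0)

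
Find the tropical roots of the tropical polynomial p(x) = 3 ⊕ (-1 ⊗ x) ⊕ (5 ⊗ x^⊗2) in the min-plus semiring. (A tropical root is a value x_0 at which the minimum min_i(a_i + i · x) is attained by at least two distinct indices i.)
Roots: {-6, 4}

Each tropical root is a break point of the lower envelope of the lines y = a_i + i · x (there are 3 lines, with slopes 0, 1, ..., 2). Only the lines that attain the minimum somewhere contribute to roots; other lines are dominated. Here the surviving (envelope) indices are i = 2, i = 1, i = 0.
Intersections between consecutive envelope lines give the roots: for adjacent envelope indices i < j the intersection is x = (a_i − a_j) / (j − i). Reading off the sorted break points: {-6, 4}.
Verification: at each break x_0, at least two indices attain the minimum of min_i(a_i + i · x_0).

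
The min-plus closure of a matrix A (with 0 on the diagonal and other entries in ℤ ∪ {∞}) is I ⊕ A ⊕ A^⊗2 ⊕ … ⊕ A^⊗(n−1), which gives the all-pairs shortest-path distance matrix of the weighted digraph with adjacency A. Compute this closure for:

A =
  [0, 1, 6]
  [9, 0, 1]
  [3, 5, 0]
Closure =
  [0, 1, 2]
  [4, 0, 1]
  [3, 4, 0]

This is the Floyd-Warshall all-pairs shortest-path computation. For each intermediate vertex k = 0, 1, …, 2, update dist[i][j] ← min(dist[i][j], dist[i][k] + dist[k][j]). The final matrix gives, for each (i, j), the minimum total weight of any directed path from i to j (possibly empty when i = j).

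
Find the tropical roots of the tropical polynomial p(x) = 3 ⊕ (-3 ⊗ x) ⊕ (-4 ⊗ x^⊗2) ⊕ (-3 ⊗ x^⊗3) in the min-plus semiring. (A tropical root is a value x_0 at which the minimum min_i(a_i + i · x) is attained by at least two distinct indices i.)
Roots: {-1, 1, 6}

Each tropical root is a break point of the lower envelope of the lines y = a_i + i · x (there are 4 lines, with slopes 0, 1, ..., 3). Only the lines that attain the minimum somewhere contribute to roots; other lines are dominated. Here the surviving (envelope) indices are i = 3, i = 2, i = 1, i = 0.
Intersections between consecutive envelope lines give the roots: for adjacent envelope indices i < j the intersection is x = (a_i − a_j) / (j − i). Reading off the sorted break points: {-1, 1, 6}.
Verification: at each break x_0, at least two indices attain the minimum of min_i(a_i + i · x_0).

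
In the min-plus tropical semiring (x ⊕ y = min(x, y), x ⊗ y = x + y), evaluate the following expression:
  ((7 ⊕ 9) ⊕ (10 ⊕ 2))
((7 ⊕ 9) ⊕ (10 ⊕ 2)) = 2

Expand innermost to outermost. Recall ⊕ takes the minimum of its arguments and ⊗ takes their sum. Working out the expression ((7 ⊕ 9) ⊕ (10 ⊕ 2)) gives 2.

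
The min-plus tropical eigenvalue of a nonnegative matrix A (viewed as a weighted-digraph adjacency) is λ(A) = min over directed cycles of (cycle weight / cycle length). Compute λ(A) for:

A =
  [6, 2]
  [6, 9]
λ(A) = 4

Enumerate directed cycles and compute their means (weight / length). Sample:
  cycle 0 → 0: weight = 6, length = 1, mean = 6/1 ≈ 6.000
  cycle 1 → 1: weight = 9, length = 1, mean = 9/1 ≈ 9.000
  cycle 0 → 1 → 0: weight = 8, length = 2, mean = 8/2 ≈ 4.000
  cycle 1 → 0 → 1: weight = 8, length = 2, mean = 8/2 ≈ 4.000
Minimum mean = 4.000, attained e.g. along the cycle 0 → 1 → 0 with weight 8 and length 2. So λ(A) = 8/2 = 4.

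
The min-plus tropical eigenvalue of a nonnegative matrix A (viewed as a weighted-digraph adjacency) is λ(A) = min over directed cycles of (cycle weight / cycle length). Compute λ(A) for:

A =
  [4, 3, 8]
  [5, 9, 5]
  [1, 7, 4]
λ(A) = 3

Enumerate directed cycles and compute their means (weight / length). Sample:
  cycle 0 → 0: weight = 4, length = 1, mean = 4/1 ≈ 4.000
  cycle 1 → 1: weight = 9, length = 1, mean = 9/1 ≈ 9.000
  cycle 2 → 2: weight = 4, length = 1, mean = 4/1 ≈ 4.000
  cycle 0 → 1 → 0: weight = 8, length = 2, mean = 8/2 ≈ 4.000
  cycle 0 → 2 → 0: weight = 9, length = 2, mean = 9/2 ≈ 4.500
  cycle 1 → 0 → 1: weight = 8, length = 2, mean = 8/2 ≈ 4.000
Minimum mean = 3.000, attained e.g. along the cycle 0 → 1 → 2 → 0 with weight 9 and length 3. So λ(A) = 9/3 = 3.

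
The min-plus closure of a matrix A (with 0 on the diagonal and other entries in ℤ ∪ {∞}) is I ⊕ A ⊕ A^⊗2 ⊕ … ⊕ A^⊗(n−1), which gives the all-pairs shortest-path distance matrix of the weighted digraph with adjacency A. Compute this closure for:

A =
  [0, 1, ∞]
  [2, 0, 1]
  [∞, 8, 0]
Closure =
  [0, 1, 2]
  [2, 0, 1]
  [10, 8, 0]

This is the Floyd-Warshall all-pairs shortest-path computation. For each intermediate vertex k = 0, 1, …, 2, update dist[i][j] ← min(dist[i][j], dist[i][k] + dist[k][j]). The final matrix gives, for each (i, j), the minimum total weight of any directed path from i to j (possibly empty when i = j).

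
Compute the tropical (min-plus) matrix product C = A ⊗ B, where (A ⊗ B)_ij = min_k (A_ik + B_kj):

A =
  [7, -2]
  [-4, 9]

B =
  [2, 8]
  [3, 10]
A ⊗ B =
  [1, 8]
  [-2, 4]

Apply the min-plus product entry-by-entry:
  C[0][0] = min over k of (A[0][0] + B[0][0] = 7 + 2 = 9, A[0][1] + B[1][0] = -2 + 3 = 1) = 1 (attained at k = 1)
  C[0][1] = min over k of (A[0][0] + B[0][1] = 7 + 8 = 15, A[0][1] + B[1][1] = -2 + 10 = 8) = 8 (attained at k = 1)
  C[1][0] = min over k of (A[1][0] + B[0][0] = -4 + 2 = -2, A[1][1] + B[1][0] = 9 + 3 = 12) = -2 (attained at k = 0)
  C[1][1] = min over k of (A[1][0] + B[0][1] = -4 + 8 = 4, A[1][1] + B[1][1] = 9 + 10 = 19) = 4 (attained at k = 0)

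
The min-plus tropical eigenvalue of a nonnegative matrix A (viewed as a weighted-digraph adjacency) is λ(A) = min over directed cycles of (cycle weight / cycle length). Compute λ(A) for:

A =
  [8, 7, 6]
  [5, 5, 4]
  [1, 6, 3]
λ(A) = 3

Enumerate directed cycles and compute their means (weight / length). Sample:
  cycle 0 → 0: weight = 8, length = 1, mean = 8/1 ≈ 8.000
  cycle 1 → 1: weight = 5, length = 1, mean = 5/1 ≈ 5.000
  cycle 2 → 2: weight = 3, length = 1, mean = 3/1 ≈ 3.000
  cycle 0 → 1 → 0: weight = 12, length = 2, mean = 12/2 ≈ 6.000
  cycle 0 → 2 → 0: weight = 7, length = 2, mean = 7/2 ≈ 3.500
  cycle 1 → 0 → 1: weight = 12, length = 2, mean = 12/2 ≈ 6.000
Minimum mean = 3.000, attained e.g. along the cycle 2 → 2 with weight 3 and length 1. So λ(A) = 3/1 = 3.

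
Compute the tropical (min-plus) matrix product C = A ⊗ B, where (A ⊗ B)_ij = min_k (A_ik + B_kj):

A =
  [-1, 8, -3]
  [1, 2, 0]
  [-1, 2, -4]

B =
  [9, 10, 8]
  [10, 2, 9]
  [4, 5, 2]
A ⊗ B =
  [1, 2, -1]
  [4, 4, 2]
  [0, 1, -2]

Apply the min-plus product entry-by-entry:
  C[0][0] = min over k of (A[0][0] + B[0][0] = -1 + 9 = 8, A[0][1] + B[1][0] = 8 + 10 = 18, A[0][2] + B[2][0] = -3 + 4 = 1) = 1 (attained at k = 2)
  C[0][1] = min over k of (A[0][0] + B[0][1] = -1 + 10 = 9, A[0][1] + B[1][1] = 8 + 2 = 10, A[0][2] + B[2][1] = -3 + 5 = 2) = 2 (attained at k = 2)
  C[0][2] = min over k of (A[0][0] + B[0][2] = -1 + 8 = 7, A[0][1] + B[1][2] = 8 + 9 = 17, A[0][2] + B[2][2] = -3 + 2 = -1) = -1 (attained at k = 2)
  C[1][0] = min over k of (A[1][0] + B[0][0] = 1 + 9 = 10, A[1][1] + B[1][0] = 2 + 10 = 12, A[1][2] + B[2][0] = 0 + 4 = 4) = 4 (attained at k = 2)
  C[1][1] = min over k of (A[1][0] + B[0][1] = 1 + 10 = 11, A[1][1] + B[1][1] = 2 + 2 = 4, A[1][2] + B[2][1] = 0 + 5 = 5) = 4 (attained at k = 1)
  C[1][2] = min over k of (A[1][0] + B[0][2] = 1 + 8 = 9, A[1][1] + B[1][2] = 2 + 9 = 11, A[1][2] + B[2][2] = 0 + 2 = 2) = 2 (attained at k = 2)
  C[2][0] = min over k of (A[2][0] + B[0][0] = -1 + 9 = 8, A[2][1] + B[1][0] = 2 + 10 = 12, A[2][2] + B[2][0] = -4 + 4 = 0) = 0 (attained at k = 2)
  C[2][1] = min over k of (A[2][0] + B[0][1] = -1 + 10 = 9, A[2][1] + B[1][1] = 2 + 2 = 4, A[2][2] + B[2][1] = -4 + 5 = 1) = 1 (attained at k = 2)
  C[2][2] = min over k of (A[2][0] + B[0][2] = -1 + 8 = 7, A[2][1] + B[1][2] = 2 + 9 = 11, A[2][2] + B[2][2] = -4 + 2 = -2) = -2 (attained at k = 2)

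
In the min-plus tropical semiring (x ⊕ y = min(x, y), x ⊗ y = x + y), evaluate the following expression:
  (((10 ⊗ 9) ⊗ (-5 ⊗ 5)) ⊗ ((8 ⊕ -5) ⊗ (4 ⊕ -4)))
(((10 ⊗ 9) ⊗ (-5 ⊗ 5)) ⊗ ((8 ⊕ -5) ⊗ (4 ⊕ -4))) = 10

Expand innermost to outermost. Recall ⊕ takes the minimum of its arguments and ⊗ takes their sum. Working out the expression (((10 ⊗ 9) ⊗ (-5 ⊗ 5)) ⊗ ((8 ⊕ -5) ⊗ (4 ⊕ -4))) gives 10.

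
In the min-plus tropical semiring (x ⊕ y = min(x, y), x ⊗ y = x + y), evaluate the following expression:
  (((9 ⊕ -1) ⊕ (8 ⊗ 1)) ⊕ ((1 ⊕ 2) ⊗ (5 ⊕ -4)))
(((9 ⊕ -1) ⊕ (8 ⊗ 1)) ⊕ ((1 ⊕ 2) ⊗ (5 ⊕ -4))) = -3

Expand innermost to outermost. Recall ⊕ takes the minimum of its arguments and ⊗ takes their sum. Working out the expression (((9 ⊕ -1) ⊕ (8 ⊗ 1)) ⊕ ((1 ⊕ 2) ⊗ (5 ⊕ -4))) gives -3.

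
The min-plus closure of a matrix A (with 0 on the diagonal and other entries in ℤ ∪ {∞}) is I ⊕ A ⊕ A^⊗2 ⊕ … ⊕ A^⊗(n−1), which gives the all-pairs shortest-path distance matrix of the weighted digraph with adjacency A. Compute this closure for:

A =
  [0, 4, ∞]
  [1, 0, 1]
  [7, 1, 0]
Closure =
  [0, 4, 5]
  [1, 0, 1]
  [2, 1, 0]

This is the Floyd-Warshall all-pairs shortest-path computation. For each intermediate vertex k = 0, 1, …, 2, update dist[i][j] ← min(dist[i][j], dist[i][k] + dist[k][j]). The final matrix gives, for each (i, j), the minimum total weight of any directed path from i to j (possibly empty when i = j).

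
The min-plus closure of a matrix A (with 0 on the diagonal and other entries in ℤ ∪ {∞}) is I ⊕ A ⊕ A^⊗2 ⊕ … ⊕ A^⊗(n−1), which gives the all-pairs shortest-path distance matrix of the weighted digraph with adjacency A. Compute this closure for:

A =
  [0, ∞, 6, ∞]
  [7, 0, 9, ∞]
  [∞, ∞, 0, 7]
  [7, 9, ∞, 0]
Closure =
  [0, 22, 6, 13]
  [7, 0, 9, 16]
  [14, 16, 0, 7]
  [7, 9, 13, 0]

This is the Floyd-Warshall all-pairs shortest-path computation. For each intermediate vertex k = 0, 1, …, 3, update dist[i][j] ← min(dist[i][j], dist[i][k] + dist[k][j]). The final matrix gives, for each (i, j), the minimum total weight of any directed path from i to j (possibly empty when i = j).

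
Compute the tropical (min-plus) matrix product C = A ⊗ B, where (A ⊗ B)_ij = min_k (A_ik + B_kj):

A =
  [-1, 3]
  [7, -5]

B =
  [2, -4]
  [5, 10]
A ⊗ B =
  [1, -5]
  [0, 3]

Apply the min-plus product entry-by-entry:
  C[0][0] = min over k of (A[0][0] + B[0][0] = -1 + 2 = 1, A[0][1] + B[1][0] = 3 + 5 = 8) = 1 (attained at k = 0)
  C[0][1] = min over k of (A[0][0] + B[0][1] = -1 + -4 = -5, A[0][1] + B[1][1] = 3 + 10 = 13) = -5 (attained at k = 0)
  C[1][0] = min over k of (A[1][0] + B[0][0] = 7 + 2 = 9, A[1][1] + B[1][0] = -5 + 5 = 0) = 0 (attained at k = 1)
  C[1][1] = min over k of (A[1][0] + B[0][1] = 7 + -4 = 3, A[1][1] + B[1][1] = -5 + 10 = 5) = 3 (attained at k = 0)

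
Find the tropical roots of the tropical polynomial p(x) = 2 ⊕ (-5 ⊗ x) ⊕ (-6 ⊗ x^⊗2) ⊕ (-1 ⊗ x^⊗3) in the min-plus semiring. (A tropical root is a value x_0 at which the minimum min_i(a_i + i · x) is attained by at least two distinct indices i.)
Roots: {-5, 1, 7}

Each tropical root is a break point of the lower envelope of the lines y = a_i + i · x (there are 4 lines, with slopes 0, 1, ..., 3). Only the lines that attain the minimum somewhere contribute to roots; other lines are dominated. Here the surviving (envelope) indices are i = 3, i = 2, i = 1, i = 0.
Intersections between consecutive envelope lines give the roots: for adjacent envelope indices i < j the intersection is x = (a_i − a_j) / (j − i). Reading off the sorted break points: {-5, 1, 7}.
Verification: at each break x_0, at least two indices attain the minimum of min_i(a_i + i · x_0).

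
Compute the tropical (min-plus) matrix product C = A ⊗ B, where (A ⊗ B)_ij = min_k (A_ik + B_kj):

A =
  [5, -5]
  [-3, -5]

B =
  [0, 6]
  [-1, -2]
A ⊗ B =
  [-6, -7]
  [-6, -7]

Apply the min-plus product entry-by-entry:
  C[0][0] = min over k of (A[0][0] + B[0][0] = 5 + 0 = 5, A[0][1] + B[1][0] = -5 + -1 = -6) = -6 (attained at k = 1)
  C[0][1] = min over k of (A[0][0] + B[0][1] = 5 + 6 = 11, A[0][1] + B[1][1] = -5 + -2 = -7) = -7 (attained at k = 1)
  C[1][0] = min over k of (A[1][0] + B[0][0] = -3 + 0 = -3, A[1][1] + B[1][0] = -5 + -1 = -6) = -6 (attained at k = 1)
  C[1][1] = min over k of (A[1][0] + B[0][1] = -3 + 6 = 3, A[1][1] + B[1][1] = -5 + -2 = -7) = -7 (attained at k = 1)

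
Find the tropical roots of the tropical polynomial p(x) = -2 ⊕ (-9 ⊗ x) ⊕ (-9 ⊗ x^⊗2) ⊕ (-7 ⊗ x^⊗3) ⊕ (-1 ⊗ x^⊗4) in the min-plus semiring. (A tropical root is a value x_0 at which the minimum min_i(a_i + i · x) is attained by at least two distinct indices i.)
Roots: {-6, -2, 0, 7}

Each tropical root is a break point of the lower envelope of the lines y = a_i + i · x (there are 5 lines, with slopes 0, 1, ..., 4). Only the lines that attain the minimum somewhere contribute to roots; other lines are dominated. Here the surviving (envelope) indices are i = 4, i = 3, i = 2, i = 1, i = 0.
Intersections between consecutive envelope lines give the roots: for adjacent envelope indices i < j the intersection is x = (a_i − a_j) / (j − i). Reading off the sorted break points: {-6, -2, 0, 7}.
Verification: at each break x_0, at least two indices attain the minimum of min_i(a_i + i · x_0).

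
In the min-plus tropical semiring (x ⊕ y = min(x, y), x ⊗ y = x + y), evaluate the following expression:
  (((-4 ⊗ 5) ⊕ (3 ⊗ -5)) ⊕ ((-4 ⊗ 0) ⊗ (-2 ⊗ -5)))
(((-4 ⊗ 5) ⊕ (3 ⊗ -5)) ⊕ ((-4 ⊗ 0) ⊗ (-2 ⊗ -5))) = -11

Expand innermost to outermost. Recall ⊕ takes the minimum of its arguments and ⊗ takes their sum. Working out the expression (((-4 ⊗ 5) ⊕ (3 ⊗ -5)) ⊕ ((-4 ⊗ 0) ⊗ (-2 ⊗ -5))) gives -11.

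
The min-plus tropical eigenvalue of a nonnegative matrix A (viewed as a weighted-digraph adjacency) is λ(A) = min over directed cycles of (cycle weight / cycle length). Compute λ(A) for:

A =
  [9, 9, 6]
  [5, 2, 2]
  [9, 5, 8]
λ(A) = 2

Enumerate directed cycles and compute their means (weight / length). Sample:
  cycle 0 → 0: weight = 9, length = 1, mean = 9/1 ≈ 9.000
  cycle 1 → 1: weight = 2, length = 1, mean = 2/1 ≈ 2.000
  cycle 2 → 2: weight = 8, length = 1, mean = 8/1 ≈ 8.000
  cycle 0 → 1 → 0: weight = 14, length = 2, mean = 14/2 ≈ 7.000
  cycle 0 → 2 → 0: weight = 15, length = 2, mean = 15/2 ≈ 7.500
  cycle 1 → 0 → 1: weight = 14, length = 2, mean = 14/2 ≈ 7.000
Minimum mean = 2.000, attained e.g. along the cycle 1 → 1 with weight 2 and length 1. So λ(A) = 2/1 = 2.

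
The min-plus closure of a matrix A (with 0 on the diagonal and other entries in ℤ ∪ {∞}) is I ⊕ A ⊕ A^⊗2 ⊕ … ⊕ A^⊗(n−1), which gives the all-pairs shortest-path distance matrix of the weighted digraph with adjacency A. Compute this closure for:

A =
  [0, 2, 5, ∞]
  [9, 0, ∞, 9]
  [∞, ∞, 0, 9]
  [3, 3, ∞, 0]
Closure =
  [0, 2, 5, 11]
  [9, 0, 14, 9]
  [12, 12, 0, 9]
  [3, 3, 8, 0]

This is the Floyd-Warshall all-pairs shortest-path computation. For each intermediate vertex k = 0, 1, …, 3, update dist[i][j] ← min(dist[i][j], dist[i][k] + dist[k][j]). The final matrix gives, for each (i, j), the minimum total weight of any directed path from i to j (possibly empty when i = j).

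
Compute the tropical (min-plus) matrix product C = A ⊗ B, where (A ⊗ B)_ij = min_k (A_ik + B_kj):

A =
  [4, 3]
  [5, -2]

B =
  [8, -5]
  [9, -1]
A ⊗ B =
  [12, -1]
  [7, -3]

Apply the min-plus product entry-by-entry:
  C[0][0] = min over k of (A[0][0] + B[0][0] = 4 + 8 = 12, A[0][1] + B[1][0] = 3 + 9 = 12) = 12 (attained at k = 0)
  C[0][1] = min over k of (A[0][0] + B[0][1] = 4 + -5 = -1, A[0][1] + B[1][1] = 3 + -1 = 2) = -1 (attained at k = 0)
  C[1][0] = min over k of (A[1][0] + B[0][0] = 5 + 8 = 13, A[1][1] + B[1][0] = -2 + 9 = 7) = 7 (attained at k = 1)
  C[1][1] = min over k of (A[1][0] + B[0][1] = 5 + -5 = 0, A[1][1] + B[1][1] = -2 + -1 = -3) = -3 (attained at k = 1)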